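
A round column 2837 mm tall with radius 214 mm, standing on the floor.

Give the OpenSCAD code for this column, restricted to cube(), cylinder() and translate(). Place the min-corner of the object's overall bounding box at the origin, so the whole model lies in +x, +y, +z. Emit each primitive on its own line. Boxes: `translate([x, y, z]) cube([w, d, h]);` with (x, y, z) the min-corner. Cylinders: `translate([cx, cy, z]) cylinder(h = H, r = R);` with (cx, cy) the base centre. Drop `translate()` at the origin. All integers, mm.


translate([214, 214, 0]) cylinder(h = 2837, r = 214);


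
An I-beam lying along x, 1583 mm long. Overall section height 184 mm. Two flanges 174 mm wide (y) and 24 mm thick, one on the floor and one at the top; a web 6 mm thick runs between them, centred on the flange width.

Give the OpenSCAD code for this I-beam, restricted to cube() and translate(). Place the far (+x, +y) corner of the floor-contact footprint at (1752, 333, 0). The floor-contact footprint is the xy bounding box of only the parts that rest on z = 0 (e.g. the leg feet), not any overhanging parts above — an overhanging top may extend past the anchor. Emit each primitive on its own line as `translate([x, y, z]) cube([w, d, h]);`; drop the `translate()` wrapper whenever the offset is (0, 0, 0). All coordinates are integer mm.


translate([169, 159, 0]) cube([1583, 174, 24]);
translate([169, 243, 24]) cube([1583, 6, 136]);
translate([169, 159, 160]) cube([1583, 174, 24]);


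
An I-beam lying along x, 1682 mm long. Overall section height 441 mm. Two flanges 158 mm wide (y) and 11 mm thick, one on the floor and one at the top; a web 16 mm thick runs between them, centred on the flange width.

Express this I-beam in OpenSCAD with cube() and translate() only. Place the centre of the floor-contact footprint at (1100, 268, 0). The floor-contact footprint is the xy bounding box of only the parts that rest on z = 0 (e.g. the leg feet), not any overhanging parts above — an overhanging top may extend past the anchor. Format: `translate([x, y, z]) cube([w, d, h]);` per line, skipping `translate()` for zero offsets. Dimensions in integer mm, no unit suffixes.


translate([259, 189, 0]) cube([1682, 158, 11]);
translate([259, 260, 11]) cube([1682, 16, 419]);
translate([259, 189, 430]) cube([1682, 158, 11]);


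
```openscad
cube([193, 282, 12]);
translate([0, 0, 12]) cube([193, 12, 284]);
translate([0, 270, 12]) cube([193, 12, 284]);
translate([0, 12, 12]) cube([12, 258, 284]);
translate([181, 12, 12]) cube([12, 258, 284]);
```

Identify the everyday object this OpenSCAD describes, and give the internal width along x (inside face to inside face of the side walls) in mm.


An open box. The internal width is 169 mm.

A 193×282 base slab with four walls standing on it — an open box. The base is 193 mm wide and the walls are 12 mm thick, so the internal width is 193 − 2 × 12 = 169 mm.


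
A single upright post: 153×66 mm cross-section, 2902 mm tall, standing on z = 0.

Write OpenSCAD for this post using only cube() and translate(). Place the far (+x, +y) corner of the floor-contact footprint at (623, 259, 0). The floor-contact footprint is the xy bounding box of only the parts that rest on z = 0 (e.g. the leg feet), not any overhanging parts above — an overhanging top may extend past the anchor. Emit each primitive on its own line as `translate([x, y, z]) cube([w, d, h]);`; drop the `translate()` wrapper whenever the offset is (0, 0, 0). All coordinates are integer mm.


translate([470, 193, 0]) cube([153, 66, 2902]);


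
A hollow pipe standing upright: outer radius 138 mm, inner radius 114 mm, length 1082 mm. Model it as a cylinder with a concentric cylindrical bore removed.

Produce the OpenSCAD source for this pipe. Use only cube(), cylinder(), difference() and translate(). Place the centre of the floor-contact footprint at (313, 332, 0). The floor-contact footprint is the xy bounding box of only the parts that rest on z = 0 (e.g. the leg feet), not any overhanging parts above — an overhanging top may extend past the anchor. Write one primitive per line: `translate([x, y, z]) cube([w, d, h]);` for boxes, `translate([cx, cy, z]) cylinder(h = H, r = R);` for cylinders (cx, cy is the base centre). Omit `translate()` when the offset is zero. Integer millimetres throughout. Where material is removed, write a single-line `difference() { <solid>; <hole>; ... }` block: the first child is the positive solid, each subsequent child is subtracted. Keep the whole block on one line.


difference() { translate([313, 332, 0]) cylinder(h = 1082, r = 138); translate([313, 332, 0]) cylinder(h = 1082, r = 114); }


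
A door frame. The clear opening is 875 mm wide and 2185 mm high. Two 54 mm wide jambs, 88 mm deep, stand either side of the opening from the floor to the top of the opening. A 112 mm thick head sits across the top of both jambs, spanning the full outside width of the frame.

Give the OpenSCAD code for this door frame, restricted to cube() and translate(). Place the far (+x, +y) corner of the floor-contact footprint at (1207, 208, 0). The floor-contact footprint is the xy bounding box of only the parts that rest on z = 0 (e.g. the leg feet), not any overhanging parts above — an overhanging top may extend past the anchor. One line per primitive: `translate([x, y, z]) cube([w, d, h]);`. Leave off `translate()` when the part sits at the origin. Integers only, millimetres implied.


translate([224, 120, 0]) cube([54, 88, 2185]);
translate([1153, 120, 0]) cube([54, 88, 2185]);
translate([224, 120, 2185]) cube([983, 88, 112]);


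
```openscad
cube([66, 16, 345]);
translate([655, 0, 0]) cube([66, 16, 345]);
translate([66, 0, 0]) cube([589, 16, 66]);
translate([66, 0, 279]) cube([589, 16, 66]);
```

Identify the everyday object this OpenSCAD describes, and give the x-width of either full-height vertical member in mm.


A picture frame. The border width is 66 mm.

Four thin pieces enclosing a rectangular opening — a picture frame. The two full-height stiles are 345 mm tall; the top rail sits at z = 279 and is 66 mm tall, so the border above the opening is 345 − 279 = 66 mm, matching the stile x-width.


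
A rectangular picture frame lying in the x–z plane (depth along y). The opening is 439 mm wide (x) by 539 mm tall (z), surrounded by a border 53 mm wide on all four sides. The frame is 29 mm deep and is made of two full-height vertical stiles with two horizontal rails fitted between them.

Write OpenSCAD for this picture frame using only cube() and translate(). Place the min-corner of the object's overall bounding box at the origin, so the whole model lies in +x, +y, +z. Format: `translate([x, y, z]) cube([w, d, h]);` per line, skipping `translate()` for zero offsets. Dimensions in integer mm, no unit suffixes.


cube([53, 29, 645]);
translate([492, 0, 0]) cube([53, 29, 645]);
translate([53, 0, 0]) cube([439, 29, 53]);
translate([53, 0, 592]) cube([439, 29, 53]);


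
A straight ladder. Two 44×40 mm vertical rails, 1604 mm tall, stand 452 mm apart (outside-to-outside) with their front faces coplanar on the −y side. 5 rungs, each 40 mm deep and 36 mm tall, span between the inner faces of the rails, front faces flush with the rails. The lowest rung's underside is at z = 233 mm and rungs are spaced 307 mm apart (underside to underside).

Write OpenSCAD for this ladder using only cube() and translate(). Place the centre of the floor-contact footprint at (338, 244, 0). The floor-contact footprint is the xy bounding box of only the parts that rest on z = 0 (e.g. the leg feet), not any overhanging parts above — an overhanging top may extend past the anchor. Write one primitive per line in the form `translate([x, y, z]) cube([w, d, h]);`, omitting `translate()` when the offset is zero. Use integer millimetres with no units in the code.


// rung span = 452 - 2*44 = 364
// rung[k] z = 233 + k*307
translate([112, 224, 0]) cube([44, 40, 1604]);
translate([520, 224, 0]) cube([44, 40, 1604]);
translate([156, 224, 233]) cube([364, 40, 36]);
translate([156, 224, 540]) cube([364, 40, 36]);
translate([156, 224, 847]) cube([364, 40, 36]);
translate([156, 224, 1154]) cube([364, 40, 36]);
translate([156, 224, 1461]) cube([364, 40, 36]);


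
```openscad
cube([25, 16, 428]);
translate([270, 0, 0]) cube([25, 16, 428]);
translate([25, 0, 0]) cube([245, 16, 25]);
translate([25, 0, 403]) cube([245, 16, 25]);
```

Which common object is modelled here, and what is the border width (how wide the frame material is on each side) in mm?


A picture frame. The border width is 25 mm.

Four thin pieces enclosing a rectangular opening — a picture frame. The two full-height stiles are 428 mm tall; the top rail sits at z = 403 and is 25 mm tall, so the border above the opening is 428 − 403 = 25 mm, matching the stile x-width.


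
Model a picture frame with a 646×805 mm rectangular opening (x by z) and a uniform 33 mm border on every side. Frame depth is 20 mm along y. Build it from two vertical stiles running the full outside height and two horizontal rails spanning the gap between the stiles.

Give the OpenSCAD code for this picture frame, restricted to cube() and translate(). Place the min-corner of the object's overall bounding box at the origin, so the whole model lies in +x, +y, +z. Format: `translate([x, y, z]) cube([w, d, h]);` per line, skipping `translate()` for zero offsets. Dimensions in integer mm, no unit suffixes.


cube([33, 20, 871]);
translate([679, 0, 0]) cube([33, 20, 871]);
translate([33, 0, 0]) cube([646, 20, 33]);
translate([33, 0, 838]) cube([646, 20, 33]);


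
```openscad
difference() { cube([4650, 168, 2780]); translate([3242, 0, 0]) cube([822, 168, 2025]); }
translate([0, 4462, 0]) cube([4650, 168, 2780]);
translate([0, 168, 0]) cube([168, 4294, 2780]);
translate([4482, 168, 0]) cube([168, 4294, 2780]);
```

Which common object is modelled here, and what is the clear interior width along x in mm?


A single room. The interior width is 4314 mm.

Four walls enclosing a rectangle with a door in the front wall — a room. Outside width 4650 minus two 168 mm walls gives 4314 mm.


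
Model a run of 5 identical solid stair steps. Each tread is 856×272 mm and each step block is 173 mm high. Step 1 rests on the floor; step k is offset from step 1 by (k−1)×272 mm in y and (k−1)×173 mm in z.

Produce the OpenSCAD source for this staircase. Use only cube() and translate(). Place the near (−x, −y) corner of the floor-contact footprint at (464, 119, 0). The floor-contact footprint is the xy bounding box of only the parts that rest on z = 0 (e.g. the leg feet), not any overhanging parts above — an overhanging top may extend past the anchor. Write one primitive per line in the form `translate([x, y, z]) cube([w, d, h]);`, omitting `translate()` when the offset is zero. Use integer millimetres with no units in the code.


translate([464, 119, 0]) cube([856, 272, 173]);
translate([464, 391, 173]) cube([856, 272, 173]);
translate([464, 663, 346]) cube([856, 272, 173]);
translate([464, 935, 519]) cube([856, 272, 173]);
translate([464, 1207, 692]) cube([856, 272, 173]);


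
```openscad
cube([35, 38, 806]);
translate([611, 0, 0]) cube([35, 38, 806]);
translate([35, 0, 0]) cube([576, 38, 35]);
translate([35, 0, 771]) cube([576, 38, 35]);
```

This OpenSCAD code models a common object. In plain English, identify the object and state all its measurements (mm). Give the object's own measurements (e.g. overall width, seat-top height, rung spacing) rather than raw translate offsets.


A rectangular picture frame lying in the x–z plane (depth along y). The opening is 576 mm wide (x) by 736 mm tall (z), surrounded by a border 35 mm wide on all four sides. The frame is 38 mm deep and is made of two full-height vertical stiles with two horizontal rails fitted between them.


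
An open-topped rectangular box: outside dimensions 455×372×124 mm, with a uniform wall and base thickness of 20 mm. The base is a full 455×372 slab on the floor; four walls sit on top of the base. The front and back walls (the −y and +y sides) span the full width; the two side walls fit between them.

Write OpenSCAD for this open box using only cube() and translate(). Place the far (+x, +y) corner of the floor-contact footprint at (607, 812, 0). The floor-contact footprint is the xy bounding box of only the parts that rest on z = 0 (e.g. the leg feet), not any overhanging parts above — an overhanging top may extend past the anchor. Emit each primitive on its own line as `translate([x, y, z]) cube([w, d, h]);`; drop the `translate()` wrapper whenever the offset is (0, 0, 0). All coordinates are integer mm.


translate([152, 440, 0]) cube([455, 372, 20]);
translate([152, 440, 20]) cube([455, 20, 104]);
translate([152, 792, 20]) cube([455, 20, 104]);
translate([152, 460, 20]) cube([20, 332, 104]);
translate([587, 460, 20]) cube([20, 332, 104]);


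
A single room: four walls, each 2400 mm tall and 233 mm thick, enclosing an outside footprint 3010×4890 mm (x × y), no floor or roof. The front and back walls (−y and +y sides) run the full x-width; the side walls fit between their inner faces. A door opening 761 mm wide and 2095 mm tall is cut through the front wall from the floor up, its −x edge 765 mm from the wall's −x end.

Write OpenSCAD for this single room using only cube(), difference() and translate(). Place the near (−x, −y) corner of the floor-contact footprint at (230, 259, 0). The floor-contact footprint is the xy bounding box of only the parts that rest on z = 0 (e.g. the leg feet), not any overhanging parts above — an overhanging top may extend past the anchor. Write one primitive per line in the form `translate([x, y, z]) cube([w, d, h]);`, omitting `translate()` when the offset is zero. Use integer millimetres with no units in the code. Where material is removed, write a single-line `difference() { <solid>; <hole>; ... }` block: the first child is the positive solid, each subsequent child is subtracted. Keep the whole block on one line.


difference() { translate([230, 259, 0]) cube([3010, 233, 2400]); translate([995, 259, 0]) cube([761, 233, 2095]); }
translate([230, 4916, 0]) cube([3010, 233, 2400]);
translate([230, 492, 0]) cube([233, 4424, 2400]);
translate([3007, 492, 0]) cube([233, 4424, 2400]);


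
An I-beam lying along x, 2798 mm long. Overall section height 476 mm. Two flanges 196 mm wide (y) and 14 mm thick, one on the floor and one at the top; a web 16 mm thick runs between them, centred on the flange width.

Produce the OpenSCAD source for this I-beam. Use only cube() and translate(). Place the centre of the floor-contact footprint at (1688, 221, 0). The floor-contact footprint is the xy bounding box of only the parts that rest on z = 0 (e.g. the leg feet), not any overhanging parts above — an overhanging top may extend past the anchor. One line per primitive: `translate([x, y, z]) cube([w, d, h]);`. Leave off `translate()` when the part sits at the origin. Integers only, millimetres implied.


translate([289, 123, 0]) cube([2798, 196, 14]);
translate([289, 213, 14]) cube([2798, 16, 448]);
translate([289, 123, 462]) cube([2798, 196, 14]);


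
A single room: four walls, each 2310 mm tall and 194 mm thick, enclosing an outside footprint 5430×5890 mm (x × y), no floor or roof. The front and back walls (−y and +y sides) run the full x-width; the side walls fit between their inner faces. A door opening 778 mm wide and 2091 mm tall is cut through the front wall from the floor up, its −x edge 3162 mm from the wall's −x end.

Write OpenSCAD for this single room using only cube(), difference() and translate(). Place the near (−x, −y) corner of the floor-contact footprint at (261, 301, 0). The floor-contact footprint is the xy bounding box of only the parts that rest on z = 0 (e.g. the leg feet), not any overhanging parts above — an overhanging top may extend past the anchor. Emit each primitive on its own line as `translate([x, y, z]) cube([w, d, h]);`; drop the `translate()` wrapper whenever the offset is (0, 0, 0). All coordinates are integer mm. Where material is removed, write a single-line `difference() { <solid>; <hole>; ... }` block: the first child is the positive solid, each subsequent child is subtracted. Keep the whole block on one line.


difference() { translate([261, 301, 0]) cube([5430, 194, 2310]); translate([3423, 301, 0]) cube([778, 194, 2091]); }
translate([261, 5997, 0]) cube([5430, 194, 2310]);
translate([261, 495, 0]) cube([194, 5502, 2310]);
translate([5497, 495, 0]) cube([194, 5502, 2310]);


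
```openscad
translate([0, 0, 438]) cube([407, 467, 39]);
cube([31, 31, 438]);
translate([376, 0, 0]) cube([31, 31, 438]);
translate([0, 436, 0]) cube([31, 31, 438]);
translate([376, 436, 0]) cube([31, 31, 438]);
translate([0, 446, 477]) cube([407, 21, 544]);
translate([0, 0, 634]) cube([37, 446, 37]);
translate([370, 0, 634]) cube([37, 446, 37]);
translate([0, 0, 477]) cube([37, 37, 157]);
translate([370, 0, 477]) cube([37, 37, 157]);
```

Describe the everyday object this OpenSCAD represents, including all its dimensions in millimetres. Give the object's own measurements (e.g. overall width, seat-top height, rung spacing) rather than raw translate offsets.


A chair. The seat is a 407×467×39 mm slab with its top at z = 477 mm, on four 31×31 mm corner legs (flush with the seat edges, standing on z = 0). A flat backrest 21 mm thick, 544 mm tall, spans the full seat width and rises from the seat top along its +y edge, rear face flush with the rear of the seat. Two armrests of 37×37 mm section run along each side from the seat's front edge to the front of the backrest, top faces 194 mm above the seat top and outer faces flush with the seat's x-edges; a 37×37 mm post under the front of each armrest stands on the seat at the front corner.


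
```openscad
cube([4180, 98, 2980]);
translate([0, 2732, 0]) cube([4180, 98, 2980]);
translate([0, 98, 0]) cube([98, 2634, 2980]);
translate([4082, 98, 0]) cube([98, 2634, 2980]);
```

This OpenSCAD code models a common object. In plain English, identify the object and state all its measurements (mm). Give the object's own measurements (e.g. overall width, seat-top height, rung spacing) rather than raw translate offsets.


The wall frame of a small rectangular building: four walls, each 2980 mm tall and 98 mm thick, enclosing a footprint 4180 mm (x) by 2830 mm (y) outside-to-outside, with no floor or roof. The front and back walls (the −y and +y sides) span the full width; the two side walls fit between them.


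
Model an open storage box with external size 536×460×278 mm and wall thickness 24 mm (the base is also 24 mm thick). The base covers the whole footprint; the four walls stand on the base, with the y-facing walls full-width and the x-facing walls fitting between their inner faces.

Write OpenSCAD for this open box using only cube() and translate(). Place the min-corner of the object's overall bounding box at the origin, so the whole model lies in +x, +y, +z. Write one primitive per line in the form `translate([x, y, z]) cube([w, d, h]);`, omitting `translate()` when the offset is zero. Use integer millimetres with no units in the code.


cube([536, 460, 24]);
translate([0, 0, 24]) cube([536, 24, 254]);
translate([0, 436, 24]) cube([536, 24, 254]);
translate([0, 24, 24]) cube([24, 412, 254]);
translate([512, 24, 24]) cube([24, 412, 254]);


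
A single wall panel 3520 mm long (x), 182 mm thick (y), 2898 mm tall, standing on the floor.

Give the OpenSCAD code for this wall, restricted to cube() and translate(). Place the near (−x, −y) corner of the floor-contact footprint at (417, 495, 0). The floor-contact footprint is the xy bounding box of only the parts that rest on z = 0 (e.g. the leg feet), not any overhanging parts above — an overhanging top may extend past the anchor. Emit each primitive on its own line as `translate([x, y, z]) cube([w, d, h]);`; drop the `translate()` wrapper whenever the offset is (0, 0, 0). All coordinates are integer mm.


translate([417, 495, 0]) cube([3520, 182, 2898]);


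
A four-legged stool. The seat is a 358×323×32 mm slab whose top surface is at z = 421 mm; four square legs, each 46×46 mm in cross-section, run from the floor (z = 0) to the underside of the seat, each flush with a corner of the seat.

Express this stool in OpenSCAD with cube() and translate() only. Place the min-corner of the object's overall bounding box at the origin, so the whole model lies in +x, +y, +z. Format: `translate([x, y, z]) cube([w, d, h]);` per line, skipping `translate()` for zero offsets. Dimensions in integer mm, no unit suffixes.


// leg_h = 421 - 32 = 389
translate([0, 0, 389]) cube([358, 323, 32]);
cube([46, 46, 389]);
translate([312, 0, 0]) cube([46, 46, 389]);
translate([0, 277, 0]) cube([46, 46, 389]);
translate([312, 277, 0]) cube([46, 46, 389]);


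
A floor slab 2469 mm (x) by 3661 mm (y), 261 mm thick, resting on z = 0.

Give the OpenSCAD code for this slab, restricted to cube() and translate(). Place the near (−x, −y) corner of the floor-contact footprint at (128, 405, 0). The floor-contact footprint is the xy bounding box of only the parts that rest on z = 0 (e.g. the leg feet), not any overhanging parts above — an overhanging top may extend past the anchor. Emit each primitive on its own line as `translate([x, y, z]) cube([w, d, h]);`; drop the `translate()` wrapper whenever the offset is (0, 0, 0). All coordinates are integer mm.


translate([128, 405, 0]) cube([2469, 3661, 261]);


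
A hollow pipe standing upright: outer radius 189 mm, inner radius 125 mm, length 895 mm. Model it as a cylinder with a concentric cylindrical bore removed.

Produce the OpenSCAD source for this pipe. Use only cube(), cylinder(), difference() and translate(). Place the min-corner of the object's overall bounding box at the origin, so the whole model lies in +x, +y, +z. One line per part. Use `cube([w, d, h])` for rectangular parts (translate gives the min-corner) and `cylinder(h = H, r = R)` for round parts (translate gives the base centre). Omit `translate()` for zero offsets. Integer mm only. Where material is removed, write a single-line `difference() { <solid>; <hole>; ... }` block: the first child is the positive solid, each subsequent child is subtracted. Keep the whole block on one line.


difference() { translate([189, 189, 0]) cylinder(h = 895, r = 189); translate([189, 189, 0]) cylinder(h = 895, r = 125); }


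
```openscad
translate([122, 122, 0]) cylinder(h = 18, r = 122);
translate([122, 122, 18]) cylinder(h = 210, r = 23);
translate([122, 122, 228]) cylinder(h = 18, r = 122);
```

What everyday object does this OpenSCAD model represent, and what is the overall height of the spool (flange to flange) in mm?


A spool. The overall height is 246 mm.

Three coaxial cylinders, large–small–large — a spool. Two 18 mm flanges and a 210 mm core give 18 + 210 + 18 = 246 mm.


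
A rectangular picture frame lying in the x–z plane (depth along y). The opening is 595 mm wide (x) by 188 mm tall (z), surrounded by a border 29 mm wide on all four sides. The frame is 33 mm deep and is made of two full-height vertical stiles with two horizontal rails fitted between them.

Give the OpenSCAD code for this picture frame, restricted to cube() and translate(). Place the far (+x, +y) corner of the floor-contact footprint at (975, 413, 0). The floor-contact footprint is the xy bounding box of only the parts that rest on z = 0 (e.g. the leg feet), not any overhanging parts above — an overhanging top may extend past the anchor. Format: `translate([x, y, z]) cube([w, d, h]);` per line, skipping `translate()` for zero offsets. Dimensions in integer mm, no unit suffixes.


translate([322, 380, 0]) cube([29, 33, 246]);
translate([946, 380, 0]) cube([29, 33, 246]);
translate([351, 380, 0]) cube([595, 33, 29]);
translate([351, 380, 217]) cube([595, 33, 29]);


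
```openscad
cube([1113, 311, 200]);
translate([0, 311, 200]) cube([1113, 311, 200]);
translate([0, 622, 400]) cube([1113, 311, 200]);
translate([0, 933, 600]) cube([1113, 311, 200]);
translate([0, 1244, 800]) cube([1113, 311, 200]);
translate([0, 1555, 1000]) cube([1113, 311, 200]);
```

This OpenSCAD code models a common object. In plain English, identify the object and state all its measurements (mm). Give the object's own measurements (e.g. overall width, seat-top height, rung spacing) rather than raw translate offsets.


A straight staircase of 6 solid steps. Each step is 1113 mm wide (x), 311 mm deep (y, the going) and 200 mm tall (the rise). The first step rests on the floor; each subsequent step sits one going further in +y and one rise higher in +z, directly behind and above the previous step with no overlap.


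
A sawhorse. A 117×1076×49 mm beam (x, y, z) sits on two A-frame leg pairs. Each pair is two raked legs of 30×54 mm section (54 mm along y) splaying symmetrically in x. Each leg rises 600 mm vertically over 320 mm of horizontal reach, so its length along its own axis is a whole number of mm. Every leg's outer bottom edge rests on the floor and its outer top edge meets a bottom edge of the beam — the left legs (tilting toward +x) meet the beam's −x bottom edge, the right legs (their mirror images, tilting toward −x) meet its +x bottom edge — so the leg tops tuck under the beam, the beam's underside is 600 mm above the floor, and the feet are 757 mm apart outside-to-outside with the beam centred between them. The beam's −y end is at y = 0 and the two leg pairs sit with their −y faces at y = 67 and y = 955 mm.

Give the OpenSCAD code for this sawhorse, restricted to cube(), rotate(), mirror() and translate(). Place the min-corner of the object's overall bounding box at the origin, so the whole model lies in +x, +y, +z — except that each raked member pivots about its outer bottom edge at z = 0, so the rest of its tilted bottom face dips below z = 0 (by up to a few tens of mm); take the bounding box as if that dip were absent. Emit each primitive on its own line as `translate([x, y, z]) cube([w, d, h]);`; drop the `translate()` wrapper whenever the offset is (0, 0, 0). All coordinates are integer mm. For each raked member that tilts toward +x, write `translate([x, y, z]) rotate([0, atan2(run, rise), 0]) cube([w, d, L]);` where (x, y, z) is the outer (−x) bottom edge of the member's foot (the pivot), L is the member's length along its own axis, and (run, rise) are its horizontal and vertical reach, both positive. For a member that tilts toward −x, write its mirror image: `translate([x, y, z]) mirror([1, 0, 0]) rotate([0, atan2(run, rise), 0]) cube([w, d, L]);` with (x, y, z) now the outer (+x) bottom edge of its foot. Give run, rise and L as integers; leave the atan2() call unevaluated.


translate([320, 0, 600]) cube([117, 1076, 49]);
translate([0, 67, 0]) rotate([0, atan2(320, 600), 0]) cube([30, 54, 680]);
translate([757, 67, 0]) mirror([1, 0, 0]) rotate([0, atan2(320, 600), 0]) cube([30, 54, 680]);
translate([0, 955, 0]) rotate([0, atan2(320, 600), 0]) cube([30, 54, 680]);
translate([757, 955, 0]) mirror([1, 0, 0]) rotate([0, atan2(320, 600), 0]) cube([30, 54, 680]);


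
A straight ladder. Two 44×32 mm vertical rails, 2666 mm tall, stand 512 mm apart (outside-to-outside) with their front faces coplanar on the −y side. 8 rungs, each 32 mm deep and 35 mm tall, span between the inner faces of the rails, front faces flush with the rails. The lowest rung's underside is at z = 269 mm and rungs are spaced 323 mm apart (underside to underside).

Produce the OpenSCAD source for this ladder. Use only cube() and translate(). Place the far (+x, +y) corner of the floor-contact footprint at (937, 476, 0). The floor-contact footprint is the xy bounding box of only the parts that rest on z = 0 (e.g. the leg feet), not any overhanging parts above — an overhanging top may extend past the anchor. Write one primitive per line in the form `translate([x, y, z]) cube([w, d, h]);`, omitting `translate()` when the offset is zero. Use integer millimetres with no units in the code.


// rung span = 512 - 2*44 = 424
// rung[k] z = 269 + k*323
translate([425, 444, 0]) cube([44, 32, 2666]);
translate([893, 444, 0]) cube([44, 32, 2666]);
translate([469, 444, 269]) cube([424, 32, 35]);
translate([469, 444, 592]) cube([424, 32, 35]);
translate([469, 444, 915]) cube([424, 32, 35]);
translate([469, 444, 1238]) cube([424, 32, 35]);
translate([469, 444, 1561]) cube([424, 32, 35]);
translate([469, 444, 1884]) cube([424, 32, 35]);
translate([469, 444, 2207]) cube([424, 32, 35]);
translate([469, 444, 2530]) cube([424, 32, 35]);


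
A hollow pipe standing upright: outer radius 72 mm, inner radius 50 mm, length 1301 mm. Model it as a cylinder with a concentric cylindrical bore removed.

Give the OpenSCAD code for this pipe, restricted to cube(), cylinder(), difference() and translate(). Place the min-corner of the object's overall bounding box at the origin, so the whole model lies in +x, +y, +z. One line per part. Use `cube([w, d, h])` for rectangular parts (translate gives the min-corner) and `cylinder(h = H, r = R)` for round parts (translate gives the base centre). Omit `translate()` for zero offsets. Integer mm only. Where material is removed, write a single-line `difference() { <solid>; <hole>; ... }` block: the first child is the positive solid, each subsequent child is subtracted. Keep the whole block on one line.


difference() { translate([72, 72, 0]) cylinder(h = 1301, r = 72); translate([72, 72, 0]) cylinder(h = 1301, r = 50); }


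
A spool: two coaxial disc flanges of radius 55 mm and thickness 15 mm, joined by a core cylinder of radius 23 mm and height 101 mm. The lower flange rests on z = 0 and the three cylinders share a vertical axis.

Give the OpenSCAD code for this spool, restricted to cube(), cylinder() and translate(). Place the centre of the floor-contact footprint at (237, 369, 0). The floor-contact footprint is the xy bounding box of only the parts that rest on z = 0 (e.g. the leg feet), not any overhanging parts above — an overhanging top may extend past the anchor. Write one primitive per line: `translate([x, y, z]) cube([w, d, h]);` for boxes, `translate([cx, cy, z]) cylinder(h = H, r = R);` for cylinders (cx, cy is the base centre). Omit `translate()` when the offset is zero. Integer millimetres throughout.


translate([237, 369, 0]) cylinder(h = 15, r = 55);
translate([237, 369, 15]) cylinder(h = 101, r = 23);
translate([237, 369, 116]) cylinder(h = 15, r = 55);


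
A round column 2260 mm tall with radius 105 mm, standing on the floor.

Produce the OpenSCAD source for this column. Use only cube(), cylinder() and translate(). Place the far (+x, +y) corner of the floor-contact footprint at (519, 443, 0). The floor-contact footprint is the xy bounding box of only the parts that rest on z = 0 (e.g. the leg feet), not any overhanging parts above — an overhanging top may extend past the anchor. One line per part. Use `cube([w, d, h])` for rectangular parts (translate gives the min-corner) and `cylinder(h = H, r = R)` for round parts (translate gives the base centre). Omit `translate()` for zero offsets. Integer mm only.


translate([414, 338, 0]) cylinder(h = 2260, r = 105);


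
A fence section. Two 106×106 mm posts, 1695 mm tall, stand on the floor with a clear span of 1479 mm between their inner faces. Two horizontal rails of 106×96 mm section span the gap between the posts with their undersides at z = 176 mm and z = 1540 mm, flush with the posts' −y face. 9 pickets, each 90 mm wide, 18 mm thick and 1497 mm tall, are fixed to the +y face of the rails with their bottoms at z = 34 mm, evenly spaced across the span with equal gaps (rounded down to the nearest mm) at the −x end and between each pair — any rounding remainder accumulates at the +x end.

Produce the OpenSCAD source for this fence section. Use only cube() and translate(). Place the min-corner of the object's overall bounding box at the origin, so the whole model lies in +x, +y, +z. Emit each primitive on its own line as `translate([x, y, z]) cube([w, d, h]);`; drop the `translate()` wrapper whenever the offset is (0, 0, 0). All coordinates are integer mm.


cube([106, 106, 1695]);
translate([1585, 0, 0]) cube([106, 106, 1695]);
translate([106, 0, 176]) cube([1479, 106, 96]);
translate([106, 0, 1540]) cube([1479, 106, 96]);
translate([172, 106, 34]) cube([90, 18, 1497]);
translate([328, 106, 34]) cube([90, 18, 1497]);
translate([484, 106, 34]) cube([90, 18, 1497]);
translate([640, 106, 34]) cube([90, 18, 1497]);
translate([796, 106, 34]) cube([90, 18, 1497]);
translate([952, 106, 34]) cube([90, 18, 1497]);
translate([1108, 106, 34]) cube([90, 18, 1497]);
translate([1264, 106, 34]) cube([90, 18, 1497]);
translate([1420, 106, 34]) cube([90, 18, 1497]);


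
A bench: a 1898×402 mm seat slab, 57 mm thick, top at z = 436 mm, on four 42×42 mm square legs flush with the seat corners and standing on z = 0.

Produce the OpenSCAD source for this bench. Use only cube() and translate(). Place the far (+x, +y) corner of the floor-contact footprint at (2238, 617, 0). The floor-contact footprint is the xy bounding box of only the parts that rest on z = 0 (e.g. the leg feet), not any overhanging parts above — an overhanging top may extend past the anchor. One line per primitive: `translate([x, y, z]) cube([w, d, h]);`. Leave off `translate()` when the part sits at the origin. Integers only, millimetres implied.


translate([340, 215, 379]) cube([1898, 402, 57]);
translate([340, 215, 0]) cube([42, 42, 379]);
translate([340, 575, 0]) cube([42, 42, 379]);
translate([2196, 215, 0]) cube([42, 42, 379]);
translate([2196, 575, 0]) cube([42, 42, 379]);


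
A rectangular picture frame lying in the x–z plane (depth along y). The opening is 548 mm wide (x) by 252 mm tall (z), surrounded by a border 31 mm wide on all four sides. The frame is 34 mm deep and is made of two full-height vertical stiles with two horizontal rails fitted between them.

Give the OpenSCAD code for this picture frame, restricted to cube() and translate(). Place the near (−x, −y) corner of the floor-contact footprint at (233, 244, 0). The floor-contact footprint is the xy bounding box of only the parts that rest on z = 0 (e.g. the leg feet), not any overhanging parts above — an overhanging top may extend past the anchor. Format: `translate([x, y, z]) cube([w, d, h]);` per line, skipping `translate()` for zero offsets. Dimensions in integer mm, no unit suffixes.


translate([233, 244, 0]) cube([31, 34, 314]);
translate([812, 244, 0]) cube([31, 34, 314]);
translate([264, 244, 0]) cube([548, 34, 31]);
translate([264, 244, 283]) cube([548, 34, 31]);


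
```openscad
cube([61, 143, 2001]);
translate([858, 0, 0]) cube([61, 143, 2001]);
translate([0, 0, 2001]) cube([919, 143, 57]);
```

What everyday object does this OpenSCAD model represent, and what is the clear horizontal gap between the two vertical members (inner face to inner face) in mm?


A door frame. The clear opening width is 797 mm.

Two 2001 mm tall posts with a header on top — a door frame. The left jamb is 61 mm wide at x = 0; the right jamb starts at x = 858. The clear opening is 858 − 61 = 797 mm.


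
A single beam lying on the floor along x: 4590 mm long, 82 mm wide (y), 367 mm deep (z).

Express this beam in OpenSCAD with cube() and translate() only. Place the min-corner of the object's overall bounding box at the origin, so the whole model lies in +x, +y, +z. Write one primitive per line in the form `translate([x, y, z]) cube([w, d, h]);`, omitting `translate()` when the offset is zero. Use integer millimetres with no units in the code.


cube([4590, 82, 367]);


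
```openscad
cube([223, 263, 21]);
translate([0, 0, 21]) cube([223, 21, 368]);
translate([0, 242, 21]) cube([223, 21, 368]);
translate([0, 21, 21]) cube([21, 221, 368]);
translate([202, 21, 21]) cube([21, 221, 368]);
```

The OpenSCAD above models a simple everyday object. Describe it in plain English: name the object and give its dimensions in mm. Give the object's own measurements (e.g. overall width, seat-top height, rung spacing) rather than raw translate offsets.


An open-topped rectangular box: outside dimensions 223×263×389 mm, with a uniform wall and base thickness of 21 mm. The base is a full 223×263 slab on the floor; four walls sit on top of the base. The front and back walls (the −y and +y sides) span the full width; the two side walls fit between them.


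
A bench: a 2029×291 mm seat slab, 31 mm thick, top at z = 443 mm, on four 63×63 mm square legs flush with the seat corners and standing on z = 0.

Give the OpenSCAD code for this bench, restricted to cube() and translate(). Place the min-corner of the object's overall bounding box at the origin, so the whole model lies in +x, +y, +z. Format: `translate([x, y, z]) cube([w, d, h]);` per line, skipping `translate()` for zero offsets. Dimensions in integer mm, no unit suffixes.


translate([0, 0, 412]) cube([2029, 291, 31]);
cube([63, 63, 412]);
translate([0, 228, 0]) cube([63, 63, 412]);
translate([1966, 0, 0]) cube([63, 63, 412]);
translate([1966, 228, 0]) cube([63, 63, 412]);


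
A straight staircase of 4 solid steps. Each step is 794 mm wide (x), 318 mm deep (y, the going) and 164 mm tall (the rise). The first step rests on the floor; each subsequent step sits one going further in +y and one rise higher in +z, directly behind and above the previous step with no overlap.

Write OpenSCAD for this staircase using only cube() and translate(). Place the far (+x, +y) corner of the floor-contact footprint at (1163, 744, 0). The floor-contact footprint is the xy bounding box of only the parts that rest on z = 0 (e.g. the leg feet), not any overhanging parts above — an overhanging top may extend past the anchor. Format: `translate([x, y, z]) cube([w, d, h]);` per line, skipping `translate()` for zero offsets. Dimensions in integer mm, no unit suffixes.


translate([369, 426, 0]) cube([794, 318, 164]);
translate([369, 744, 164]) cube([794, 318, 164]);
translate([369, 1062, 328]) cube([794, 318, 164]);
translate([369, 1380, 492]) cube([794, 318, 164]);


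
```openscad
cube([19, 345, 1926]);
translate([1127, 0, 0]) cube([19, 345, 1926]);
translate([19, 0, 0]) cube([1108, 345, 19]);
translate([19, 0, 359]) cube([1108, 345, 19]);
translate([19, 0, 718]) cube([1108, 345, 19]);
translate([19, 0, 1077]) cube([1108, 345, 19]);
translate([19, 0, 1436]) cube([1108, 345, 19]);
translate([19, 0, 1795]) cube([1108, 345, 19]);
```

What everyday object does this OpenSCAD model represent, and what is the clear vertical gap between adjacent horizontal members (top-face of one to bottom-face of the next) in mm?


A bookshelf. The clear shelf gap is 340 mm.

Two tall side panels with 6 horizontal boards between them — a bookshelf. The first two shelf undersides are at z = 0 and z = 359; with shelf thickness 19, the clear gap is 359 − 0 − 19 = 340 mm.


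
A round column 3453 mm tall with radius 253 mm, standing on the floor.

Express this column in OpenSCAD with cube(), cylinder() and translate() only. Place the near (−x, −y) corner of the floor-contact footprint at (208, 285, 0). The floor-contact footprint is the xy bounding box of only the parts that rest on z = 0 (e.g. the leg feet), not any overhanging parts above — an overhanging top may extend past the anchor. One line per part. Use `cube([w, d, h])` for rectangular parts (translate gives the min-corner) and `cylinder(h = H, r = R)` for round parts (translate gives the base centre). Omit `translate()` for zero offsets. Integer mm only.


translate([461, 538, 0]) cylinder(h = 3453, r = 253);


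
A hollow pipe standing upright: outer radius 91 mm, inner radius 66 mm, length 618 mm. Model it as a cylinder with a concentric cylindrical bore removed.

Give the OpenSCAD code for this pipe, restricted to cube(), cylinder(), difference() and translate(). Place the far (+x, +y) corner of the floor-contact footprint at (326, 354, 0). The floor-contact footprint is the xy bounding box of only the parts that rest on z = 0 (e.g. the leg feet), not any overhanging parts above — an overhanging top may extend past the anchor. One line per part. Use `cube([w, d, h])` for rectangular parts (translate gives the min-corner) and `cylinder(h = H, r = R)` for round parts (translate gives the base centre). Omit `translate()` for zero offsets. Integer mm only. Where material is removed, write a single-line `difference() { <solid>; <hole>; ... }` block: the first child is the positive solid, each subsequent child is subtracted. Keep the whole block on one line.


difference() { translate([235, 263, 0]) cylinder(h = 618, r = 91); translate([235, 263, 0]) cylinder(h = 618, r = 66); }
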